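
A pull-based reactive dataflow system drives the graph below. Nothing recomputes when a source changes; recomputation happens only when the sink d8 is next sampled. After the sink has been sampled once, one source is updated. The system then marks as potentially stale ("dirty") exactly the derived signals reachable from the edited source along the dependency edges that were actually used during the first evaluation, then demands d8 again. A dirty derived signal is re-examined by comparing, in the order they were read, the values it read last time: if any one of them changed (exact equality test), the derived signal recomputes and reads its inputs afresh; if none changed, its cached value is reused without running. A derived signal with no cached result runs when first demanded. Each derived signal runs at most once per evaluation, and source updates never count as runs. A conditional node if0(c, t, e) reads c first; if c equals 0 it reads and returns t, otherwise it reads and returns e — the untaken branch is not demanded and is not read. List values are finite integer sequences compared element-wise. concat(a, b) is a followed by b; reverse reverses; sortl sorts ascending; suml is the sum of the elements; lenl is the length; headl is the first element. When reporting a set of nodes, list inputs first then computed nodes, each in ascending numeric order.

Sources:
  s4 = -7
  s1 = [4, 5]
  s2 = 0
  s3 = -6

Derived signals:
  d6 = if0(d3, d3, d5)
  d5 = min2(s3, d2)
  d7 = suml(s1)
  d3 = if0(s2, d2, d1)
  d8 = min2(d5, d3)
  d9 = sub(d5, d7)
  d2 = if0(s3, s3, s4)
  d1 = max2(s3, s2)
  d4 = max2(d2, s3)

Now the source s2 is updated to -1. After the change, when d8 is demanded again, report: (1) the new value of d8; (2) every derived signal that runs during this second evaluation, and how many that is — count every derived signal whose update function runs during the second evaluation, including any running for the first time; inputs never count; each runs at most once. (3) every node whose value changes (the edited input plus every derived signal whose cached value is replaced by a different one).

New value of d8: -7.
Derived signals that run: d1, d3, d8 — 3 in total.
Values that change: s2, d3.
Key observation: a condition flipped, so demand reaches new nodes — d1 runs for the first time.

First evaluation (everything demanded from the output):
  d2 = if0(s3=-6 -> else branch s4) = -7
  d3 = if0(s2=0 -> then branch d2) = -7
  d5 = min2(-6, -7) = -7
  d8 = min2(-7, -7) = -7

Propagation after the edit:
  d1: demanded for the first time — runs, produces -1.
  d3: runs — s2 0->-1; result -1.
  d8: runs — d3 -7->-1; result -7 (same value as before).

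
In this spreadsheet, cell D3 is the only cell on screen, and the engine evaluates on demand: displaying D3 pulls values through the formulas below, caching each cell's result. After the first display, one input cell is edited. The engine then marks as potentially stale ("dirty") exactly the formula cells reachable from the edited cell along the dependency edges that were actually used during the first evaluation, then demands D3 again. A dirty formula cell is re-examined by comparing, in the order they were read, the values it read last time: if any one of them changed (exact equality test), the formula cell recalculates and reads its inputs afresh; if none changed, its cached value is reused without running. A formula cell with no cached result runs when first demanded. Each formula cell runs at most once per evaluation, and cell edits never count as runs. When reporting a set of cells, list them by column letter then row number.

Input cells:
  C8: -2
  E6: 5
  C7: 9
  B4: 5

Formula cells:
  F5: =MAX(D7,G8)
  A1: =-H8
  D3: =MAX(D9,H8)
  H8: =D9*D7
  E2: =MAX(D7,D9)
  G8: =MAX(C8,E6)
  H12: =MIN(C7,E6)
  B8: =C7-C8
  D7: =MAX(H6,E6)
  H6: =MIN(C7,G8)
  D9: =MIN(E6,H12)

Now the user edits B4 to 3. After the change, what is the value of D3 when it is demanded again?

D3 now evaluates to 25.
The important point: nothing the output needs ever reads B4, so the edit is invisible to it.

Initial pass — values computed on the first demand:
  G8 = MAX(-2, 5) = 5
  H6 = MIN(9, 5) = 5
  D7 = MAX(5, 5) = 5
  H12 = MIN(9, 5) = 5
  D9 = MIN(5, 5) = 5
  H8 = 5 * 5 = 25
  D3 = MAX(5, 25) = 25

Second demand — change propagation:
  no demanded computation ever read B4, so the edit dirties nothing and nothing runs.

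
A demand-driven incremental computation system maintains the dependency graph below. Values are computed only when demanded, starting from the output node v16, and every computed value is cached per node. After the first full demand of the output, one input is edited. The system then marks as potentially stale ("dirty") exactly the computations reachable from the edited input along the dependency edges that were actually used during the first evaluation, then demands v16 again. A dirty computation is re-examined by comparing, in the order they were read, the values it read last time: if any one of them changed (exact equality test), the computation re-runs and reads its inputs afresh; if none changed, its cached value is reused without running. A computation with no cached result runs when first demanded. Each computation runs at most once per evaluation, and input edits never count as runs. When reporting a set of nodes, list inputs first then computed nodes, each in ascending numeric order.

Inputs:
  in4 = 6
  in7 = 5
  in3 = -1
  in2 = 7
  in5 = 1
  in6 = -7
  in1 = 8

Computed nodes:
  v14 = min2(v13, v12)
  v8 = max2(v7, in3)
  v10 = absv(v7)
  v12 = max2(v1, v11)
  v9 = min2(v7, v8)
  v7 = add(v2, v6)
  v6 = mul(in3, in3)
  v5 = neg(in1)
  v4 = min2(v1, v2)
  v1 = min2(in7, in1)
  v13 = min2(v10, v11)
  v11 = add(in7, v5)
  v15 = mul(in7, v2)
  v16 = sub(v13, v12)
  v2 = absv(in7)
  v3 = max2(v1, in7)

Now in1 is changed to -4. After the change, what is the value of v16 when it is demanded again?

New value of v16: -3.

First evaluation (everything demanded from the output):
  v1 = min2(5, 8) = 5
  v2 = absv(5) = 5
  v5 = neg(8) = -8
  v6 = mul(-1, -1) = 1
  v7 = add(5, 1) = 6
  v10 = absv(6) = 6
  v11 = add(5, -8) = -3
  v12 = max2(5, -3) = 5
  v13 = min2(6, -3) = -3
  v16 = sub(-3, 5) = -8

Propagation after the edit:
  v1: runs — in1 8->-4; result -4.
  v5: runs — in1 8->-4; result 4.
  v11: runs — v5 -8->4; result 9.
  v12: runs — v1 5->-4; v11 -3->9; result 9.
  v13: runs — v11 -3->9; result 6.
  v16: runs — v13 -3->6; v12 5->9; result -3.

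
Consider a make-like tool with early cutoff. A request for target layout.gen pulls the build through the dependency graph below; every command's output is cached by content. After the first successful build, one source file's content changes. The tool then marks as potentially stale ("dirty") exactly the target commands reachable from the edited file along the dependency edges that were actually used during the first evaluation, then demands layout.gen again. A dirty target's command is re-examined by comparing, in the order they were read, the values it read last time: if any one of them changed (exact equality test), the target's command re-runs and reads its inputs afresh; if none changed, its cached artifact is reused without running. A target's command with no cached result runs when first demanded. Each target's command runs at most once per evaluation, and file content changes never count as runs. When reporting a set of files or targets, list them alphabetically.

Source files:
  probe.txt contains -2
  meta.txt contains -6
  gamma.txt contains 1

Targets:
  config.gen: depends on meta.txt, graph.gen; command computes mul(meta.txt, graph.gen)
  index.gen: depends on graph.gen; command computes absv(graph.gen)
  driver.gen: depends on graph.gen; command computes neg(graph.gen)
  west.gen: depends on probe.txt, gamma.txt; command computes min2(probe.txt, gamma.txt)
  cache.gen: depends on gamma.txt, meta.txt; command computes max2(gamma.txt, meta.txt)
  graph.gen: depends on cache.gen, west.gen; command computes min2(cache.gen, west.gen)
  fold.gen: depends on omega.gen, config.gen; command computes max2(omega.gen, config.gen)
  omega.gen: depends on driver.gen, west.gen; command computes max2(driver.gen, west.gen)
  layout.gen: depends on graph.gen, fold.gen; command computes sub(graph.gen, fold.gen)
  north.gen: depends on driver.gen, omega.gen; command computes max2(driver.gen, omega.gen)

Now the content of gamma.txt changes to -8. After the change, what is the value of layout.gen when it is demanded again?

First demand of the output computes:
  cache.gen = max2(1, -6) = 1
  west.gen = min2(-2, 1) = -2
  graph.gen = min2(1, -2) = -2
  config.gen = mul(-6, -2) = 12
  driver.gen = neg(-2) = 2
  omega.gen = max2(2, -2) = 2
  fold.gen = max2(2, 12) = 12
  layout.gen = sub(-2, 12) = -14

After the edit, cleaning proceeds:
  cache.gen: a read changed (gamma.txt 1->-8) — executes, giving -6.
  west.gen: a read changed (gamma.txt 1->-8) — executes, giving -8.
  graph.gen: a read changed (cache.gen 1->-6; west.gen -2->-8) — executes, giving -8.
  config.gen: a read changed (graph.gen -2->-8) — executes, giving 48.
  driver.gen: a read changed (graph.gen -2->-8) — executes, giving 8.
  omega.gen: a read changed (driver.gen 2->8; west.gen -2->-8) — executes, giving 8.
  fold.gen: a read changed (omega.gen 2->8; config.gen 12->48) — executes, giving 48.
  layout.gen: a read changed (graph.gen -2->-8; fold.gen 12->48) — executes, giving -56.

Demanding layout.gen again yields -56.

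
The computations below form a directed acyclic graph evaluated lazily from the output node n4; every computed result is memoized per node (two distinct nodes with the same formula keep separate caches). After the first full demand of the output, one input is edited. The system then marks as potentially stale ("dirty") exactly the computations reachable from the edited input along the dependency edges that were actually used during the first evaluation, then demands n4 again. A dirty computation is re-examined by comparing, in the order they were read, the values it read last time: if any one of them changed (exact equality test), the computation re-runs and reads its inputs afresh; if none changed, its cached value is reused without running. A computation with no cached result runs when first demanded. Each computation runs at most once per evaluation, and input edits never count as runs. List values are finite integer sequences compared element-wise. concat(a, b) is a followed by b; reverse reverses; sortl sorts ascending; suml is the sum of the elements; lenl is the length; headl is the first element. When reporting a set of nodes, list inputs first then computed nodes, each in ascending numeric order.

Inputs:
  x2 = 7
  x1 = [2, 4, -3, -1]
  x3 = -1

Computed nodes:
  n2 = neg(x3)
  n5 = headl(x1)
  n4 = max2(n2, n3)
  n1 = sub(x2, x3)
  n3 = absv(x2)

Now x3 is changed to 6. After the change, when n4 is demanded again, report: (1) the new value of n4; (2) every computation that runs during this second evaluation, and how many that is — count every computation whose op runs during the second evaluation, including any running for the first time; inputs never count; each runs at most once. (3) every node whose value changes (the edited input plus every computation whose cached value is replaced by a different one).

Demanding n4 again yields 7.
2 computations run: n2, n4.
The nodes whose values change: x3, n2.

First demand of the output computes:
  n2 = neg(-1) = 1
  n3 = absv(7) = 7
  n4 = max2(1, 7) = 7

After the edit, cleaning proceeds:
  n2: a read changed (x3 -1->6) — executes, giving -6.
  n4: a read changed (n2 1->-6) — executes, giving 7 — identical to its old value.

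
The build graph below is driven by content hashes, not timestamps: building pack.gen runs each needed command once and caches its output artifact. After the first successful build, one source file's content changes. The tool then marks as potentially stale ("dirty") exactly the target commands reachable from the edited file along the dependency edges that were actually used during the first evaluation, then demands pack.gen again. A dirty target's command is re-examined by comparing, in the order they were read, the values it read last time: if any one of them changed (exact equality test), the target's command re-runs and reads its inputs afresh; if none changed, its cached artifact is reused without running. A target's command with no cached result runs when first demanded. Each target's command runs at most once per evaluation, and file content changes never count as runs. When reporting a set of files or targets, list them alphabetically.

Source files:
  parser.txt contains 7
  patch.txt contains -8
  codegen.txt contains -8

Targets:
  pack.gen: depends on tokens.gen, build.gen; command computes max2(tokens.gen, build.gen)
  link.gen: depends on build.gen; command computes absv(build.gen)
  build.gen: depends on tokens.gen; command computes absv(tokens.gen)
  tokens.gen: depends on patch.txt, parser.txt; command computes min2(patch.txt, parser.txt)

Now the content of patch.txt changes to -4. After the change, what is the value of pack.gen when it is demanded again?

pack.gen now evaluates to 4.

Initial pass — values computed on the first demand:
  tokens.gen = min2(-8, 7) = -8
  build.gen = absv(-8) = 8
  pack.gen = max2(-8, 8) = 8

Second demand — change propagation:
  tokens.gen: re-runs because patch.txt -8->-4; new result -4.
  build.gen: re-runs because tokens.gen -8->-4; new result 4.
  pack.gen: re-runs because tokens.gen -8->-4; build.gen 8->4; new result 4.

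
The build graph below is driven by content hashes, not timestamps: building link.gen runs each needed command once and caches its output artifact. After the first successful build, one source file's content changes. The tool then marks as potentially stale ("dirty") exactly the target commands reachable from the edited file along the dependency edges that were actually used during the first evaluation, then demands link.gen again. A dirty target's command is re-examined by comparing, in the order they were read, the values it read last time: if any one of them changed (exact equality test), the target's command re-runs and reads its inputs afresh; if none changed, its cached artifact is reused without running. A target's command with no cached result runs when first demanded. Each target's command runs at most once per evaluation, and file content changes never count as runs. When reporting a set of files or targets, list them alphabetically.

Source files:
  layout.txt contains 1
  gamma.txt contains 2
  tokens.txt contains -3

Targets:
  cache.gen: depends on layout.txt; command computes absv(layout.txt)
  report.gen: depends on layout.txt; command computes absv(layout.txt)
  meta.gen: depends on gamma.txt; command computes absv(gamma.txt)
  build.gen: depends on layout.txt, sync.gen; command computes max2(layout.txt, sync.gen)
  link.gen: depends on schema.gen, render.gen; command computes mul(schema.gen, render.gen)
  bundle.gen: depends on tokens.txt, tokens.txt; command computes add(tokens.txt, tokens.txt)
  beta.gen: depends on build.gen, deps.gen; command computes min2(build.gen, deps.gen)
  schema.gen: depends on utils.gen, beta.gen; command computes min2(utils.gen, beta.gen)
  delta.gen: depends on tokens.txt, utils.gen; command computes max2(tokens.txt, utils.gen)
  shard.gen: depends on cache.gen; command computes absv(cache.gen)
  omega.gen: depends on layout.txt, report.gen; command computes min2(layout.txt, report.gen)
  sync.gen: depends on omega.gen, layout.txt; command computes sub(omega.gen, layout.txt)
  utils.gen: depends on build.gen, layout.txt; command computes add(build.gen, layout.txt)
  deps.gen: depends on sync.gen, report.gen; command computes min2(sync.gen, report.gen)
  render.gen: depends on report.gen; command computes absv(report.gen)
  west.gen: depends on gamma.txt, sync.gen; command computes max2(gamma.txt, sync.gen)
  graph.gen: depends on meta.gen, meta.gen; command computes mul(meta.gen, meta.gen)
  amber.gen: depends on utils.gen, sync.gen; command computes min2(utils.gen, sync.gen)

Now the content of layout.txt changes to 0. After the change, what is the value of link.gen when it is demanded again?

link.gen now evaluates to 0.

Initial pass — values computed on the first demand:
  report.gen = absv(1) = 1
  omega.gen = min2(1, 1) = 1
  render.gen = absv(1) = 1
  sync.gen = sub(1, 1) = 0
  build.gen = max2(1, 0) = 1
  deps.gen = min2(0, 1) = 0
  beta.gen = min2(1, 0) = 0
  utils.gen = add(1, 1) = 2
  schema.gen = min2(2, 0) = 0
  link.gen = mul(0, 1) = 0

Second demand — change propagation:
  report.gen: re-runs because layout.txt 1->0; new result 0.
  omega.gen: re-runs because layout.txt 1->0; report.gen 1->0; new result 0.
  render.gen: re-runs because report.gen 1->0; new result 0.
  sync.gen: re-runs because omega.gen 1->0; layout.txt 1->0; new result 0 (unchanged).
  build.gen: re-runs because layout.txt 1->0; new result 0.
  deps.gen: re-runs because report.gen 1->0; new result 0 (unchanged).
  beta.gen: re-runs because build.gen 1->0; new result 0 (unchanged).
  utils.gen: re-runs because build.gen 1->0; layout.txt 1->0; new result 0.
  schema.gen: re-runs because utils.gen 2->0; new result 0 (unchanged).
  link.gen: re-runs because render.gen 1->0; new result 0 (unchanged).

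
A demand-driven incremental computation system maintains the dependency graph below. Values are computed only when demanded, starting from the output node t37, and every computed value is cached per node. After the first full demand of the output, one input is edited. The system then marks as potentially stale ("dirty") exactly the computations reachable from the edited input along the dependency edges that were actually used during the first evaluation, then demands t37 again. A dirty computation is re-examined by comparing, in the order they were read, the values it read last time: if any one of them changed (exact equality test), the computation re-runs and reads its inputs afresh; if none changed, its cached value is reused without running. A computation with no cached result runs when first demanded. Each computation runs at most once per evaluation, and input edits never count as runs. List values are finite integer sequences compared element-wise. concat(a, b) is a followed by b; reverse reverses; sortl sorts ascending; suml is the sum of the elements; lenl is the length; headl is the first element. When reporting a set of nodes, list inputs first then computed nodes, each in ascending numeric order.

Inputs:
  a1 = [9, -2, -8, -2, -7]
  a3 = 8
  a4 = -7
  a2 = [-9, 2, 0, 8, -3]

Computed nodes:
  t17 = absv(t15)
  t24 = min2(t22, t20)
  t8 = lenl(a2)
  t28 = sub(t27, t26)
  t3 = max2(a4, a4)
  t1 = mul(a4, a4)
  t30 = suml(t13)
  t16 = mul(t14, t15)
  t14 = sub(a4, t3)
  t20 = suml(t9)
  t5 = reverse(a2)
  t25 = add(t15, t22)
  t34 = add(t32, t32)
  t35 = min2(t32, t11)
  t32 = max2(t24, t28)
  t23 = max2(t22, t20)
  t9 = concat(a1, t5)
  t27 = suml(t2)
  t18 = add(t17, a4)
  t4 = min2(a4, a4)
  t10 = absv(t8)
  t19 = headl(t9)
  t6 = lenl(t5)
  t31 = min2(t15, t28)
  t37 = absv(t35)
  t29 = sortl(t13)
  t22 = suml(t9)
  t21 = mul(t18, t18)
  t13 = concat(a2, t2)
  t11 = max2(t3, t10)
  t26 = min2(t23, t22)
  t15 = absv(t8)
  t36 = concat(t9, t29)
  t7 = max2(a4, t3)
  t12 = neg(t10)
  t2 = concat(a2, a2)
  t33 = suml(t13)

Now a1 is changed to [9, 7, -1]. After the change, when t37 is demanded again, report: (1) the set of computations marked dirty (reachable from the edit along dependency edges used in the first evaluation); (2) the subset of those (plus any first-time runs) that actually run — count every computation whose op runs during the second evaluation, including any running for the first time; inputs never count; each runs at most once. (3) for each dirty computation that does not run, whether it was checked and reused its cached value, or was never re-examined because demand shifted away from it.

Marked dirty: t9, t20, t22, t23, t24, t26, t28, t32, t35, t37.
Computations that run: t9, t20, t22, t23, t24, t26, t28, t32, t35 — 9 in total.
Checked but reused from cache: t37.
Key observation: the change is absorbed at t35 — it re-runs but produces the same value, and the output's value is unchanged.

First evaluation (everything demanded from the output):
  t2 = concat([-9, 2, 0, 8, -3], [-9, 2, 0, 8, -3]) = [-9, 2, 0, 8, -3, -9, 2, 0, 8, -3]
  t3 = max2(-7, -7) = -7
  t5 = reverse([-9, 2, 0, 8, -3]) = [-3, 8, 0, 2, -9]
  t8 = lenl([-9, 2, 0, 8, -3]) = 5
  t9 = concat([9, -2, -8, -2, -7], [-3, 8, 0, 2, -9]) = [9, -2, -8, -2, -7, -3, 8, 0, 2, -9]
  t10 = absv(5) = 5
  t11 = max2(-7, 5) = 5
  t20 = suml([9, -2, -8, -2, -7, -3, 8, 0, 2, -9]) = -12
  t22 = suml([9, -2, -8, -2, -7, -3, 8, 0, 2, -9]) = -12
  t23 = max2(-12, -12) = -12
  t24 = min2(-12, -12) = -12
  t26 = min2(-12, -12) = -12
  t27 = suml([-9, 2, 0, 8, -3, -9, 2, 0, 8, -3]) = -4
  t28 = sub(-4, -12) = 8
  t32 = max2(-12, 8) = 8
  t35 = min2(8, 5) = 5
  t37 = absv(5) = 5

Propagation after the edit:
  t9: runs — a1 [9, -2, -8, -2, -7]->[9, 7, -1]; result [9, 7, -1, -3, 8, 0, 2, -9].
  t20: runs — t9 [9, -2, -8, -2, -7, -3, 8, 0, 2, -9]->[9, 7, -1, -3, 8, 0, 2, -9]; result 13.
  t22: runs — t9 [9, -2, -8, -2, -7, -3, 8, 0, 2, -9]->[9, 7, -1, -3, 8, 0, 2, -9]; result 13.
  t23: runs — t22 -12->13; t20 -12->13; result 13.
  t24: runs — t22 -12->13; t20 -12->13; result 13.
  t26: runs — t23 -12->13; t22 -12->13; result 13.
  t28: runs — t26 -12->13; result -17.
  t32: runs — t24 -12->13; t28 8->-17; result 13.
  t35: runs — t32 8->13; result 5 (same value as before).
  t37: checked — values it read are unchanged (t35 unchanged); reused cached 5 without running.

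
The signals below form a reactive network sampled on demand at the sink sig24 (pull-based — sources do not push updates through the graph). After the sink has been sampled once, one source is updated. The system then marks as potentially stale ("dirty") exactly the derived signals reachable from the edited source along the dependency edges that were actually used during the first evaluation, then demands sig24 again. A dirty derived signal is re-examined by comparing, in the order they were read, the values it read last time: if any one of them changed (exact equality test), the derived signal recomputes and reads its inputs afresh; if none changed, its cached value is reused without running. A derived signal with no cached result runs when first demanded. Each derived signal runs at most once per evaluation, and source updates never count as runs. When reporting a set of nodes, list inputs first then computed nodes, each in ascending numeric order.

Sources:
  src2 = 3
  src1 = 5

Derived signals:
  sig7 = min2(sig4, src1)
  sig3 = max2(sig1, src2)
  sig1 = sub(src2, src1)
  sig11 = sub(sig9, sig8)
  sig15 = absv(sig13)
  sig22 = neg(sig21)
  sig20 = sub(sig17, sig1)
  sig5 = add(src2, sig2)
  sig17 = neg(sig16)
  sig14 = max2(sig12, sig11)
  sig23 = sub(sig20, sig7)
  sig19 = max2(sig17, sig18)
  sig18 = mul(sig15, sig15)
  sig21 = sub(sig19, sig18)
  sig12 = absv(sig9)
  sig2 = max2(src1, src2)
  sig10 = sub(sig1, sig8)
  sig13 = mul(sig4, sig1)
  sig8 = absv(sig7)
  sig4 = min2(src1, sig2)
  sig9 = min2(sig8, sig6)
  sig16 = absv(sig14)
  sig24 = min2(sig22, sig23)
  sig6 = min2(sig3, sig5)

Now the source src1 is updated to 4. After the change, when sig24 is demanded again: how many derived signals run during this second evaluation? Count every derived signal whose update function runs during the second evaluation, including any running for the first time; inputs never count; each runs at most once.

Run set: sig1, sig2, sig3, sig4, sig5, sig6, sig7, sig8, sig9, sig11, sig13, sig14, sig15, sig18, sig19, sig20, sig21, sig23 (18 run).
The important point: at sig12 every value read last time is unchanged, so the dirty flag clears without a run.

Initial pass — values computed on the first demand:
  sig1 = sub(3, 5) = -2
  sig2 = max2(5, 3) = 5
  sig3 = max2(-2, 3) = 3
  sig4 = min2(5, 5) = 5
  sig5 = add(3, 5) = 8
  sig6 = min2(3, 8) = 3
  sig7 = min2(5, 5) = 5
  sig8 = absv(5) = 5
  sig9 = min2(5, 3) = 3
  sig11 = sub(3, 5) = -2
  sig12 = absv(3) = 3
  sig13 = mul(5, -2) = -10
  sig14 = max2(3, -2) = 3
  sig15 = absv(-10) = 10
  sig16 = absv(3) = 3
  sig17 = neg(3) = -3
  sig18 = mul(10, 10) = 100
  sig19 = max2(-3, 100) = 100
  sig20 = sub(-3, -2) = -1
  sig21 = sub(100, 100) = 0
  sig22 = neg(0) = 0
  sig23 = sub(-1, 5) = -6
  sig24 = min2(0, -6) = -6

Second demand — change propagation:
  sig1: re-runs because src1 5->4; new result -1.
  sig2: re-runs because src1 5->4; new result 4.
  sig3: re-runs because sig1 -2->-1; new result 3 (unchanged).
  sig4: re-runs because src1 5->4; sig2 5->4; new result 4.
  sig5: re-runs because sig2 5->4; new result 7.
  sig6: re-runs because sig5 8->7; new result 3 (unchanged).
  sig7: re-runs because sig4 5->4; src1 5->4; new result 4.
  sig8: re-runs because sig7 5->4; new result 4.
  sig9: re-runs because sig8 5->4; new result 3 (unchanged).
  sig11: re-runs because sig8 5->4; new result -1.
  sig12: re-examined; everything it read last time is the same (sig9 unchanged) — cache 3 kept, no run.
  sig13: re-runs because sig4 5->4; sig1 -2->-1; new result -4.
  sig14: re-runs because sig11 -2->-1; new result 3 (unchanged).
  sig15: re-runs because sig13 -10->-4; new result 4.
  sig16: re-examined; everything it read last time is the same (sig14 unchanged) — cache 3 kept, no run.
  sig17: re-examined; everything it read last time is the same (sig16 unchanged) — cache -3 kept, no run.
  sig18: re-runs because sig15 10->4; sig15 10->4; new result 16.
  sig19: re-runs because sig18 100->16; new result 16.
  sig20: re-runs because sig1 -2->-1; new result -2.
  sig21: re-runs because sig19 100->16; sig18 100->16; new result 0 (unchanged).
  sig22: re-examined; everything it read last time is the same (sig21 unchanged) — cache 0 kept, no run.
  sig23: re-runs because sig20 -1->-2; sig7 5->4; new result -6 (unchanged).
  sig24: re-examined; everything it read last time is the same (sig22 unchanged, sig23 unchanged) — cache -6 kept, no run.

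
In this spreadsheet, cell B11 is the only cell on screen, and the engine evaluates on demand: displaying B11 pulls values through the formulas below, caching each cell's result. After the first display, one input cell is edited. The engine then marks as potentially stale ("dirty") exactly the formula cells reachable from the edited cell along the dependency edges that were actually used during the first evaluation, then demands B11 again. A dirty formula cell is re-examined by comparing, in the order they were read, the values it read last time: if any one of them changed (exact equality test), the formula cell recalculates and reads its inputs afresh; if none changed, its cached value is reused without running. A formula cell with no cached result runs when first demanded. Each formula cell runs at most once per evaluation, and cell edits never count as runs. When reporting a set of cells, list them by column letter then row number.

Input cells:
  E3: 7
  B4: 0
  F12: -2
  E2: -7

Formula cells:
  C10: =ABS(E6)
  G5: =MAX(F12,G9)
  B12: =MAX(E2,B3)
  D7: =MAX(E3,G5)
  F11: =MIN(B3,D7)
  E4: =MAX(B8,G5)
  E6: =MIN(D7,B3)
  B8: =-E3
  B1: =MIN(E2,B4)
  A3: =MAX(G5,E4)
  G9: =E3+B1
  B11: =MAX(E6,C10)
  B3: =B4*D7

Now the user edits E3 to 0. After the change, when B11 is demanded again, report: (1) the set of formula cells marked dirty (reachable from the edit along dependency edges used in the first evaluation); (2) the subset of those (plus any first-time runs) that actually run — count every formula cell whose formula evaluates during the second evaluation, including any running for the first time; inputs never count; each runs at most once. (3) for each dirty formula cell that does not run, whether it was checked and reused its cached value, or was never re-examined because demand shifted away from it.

Dirty set: B3, B11, C10, D7, E6, G5, G9.
Run set: B3, D7, E6, G5, G9 (5 run).
Re-examined without running (cache reused): B11, C10.
The important point: at C10 every value read last time is unchanged, so the dirty flag clears without a run.

Initial pass — values computed on the first demand:
  B1 = MIN(-7, 0) = -7
  G9 = 7 + -7 = 0
  G5 = MAX(-2, 0) = 0
  D7 = MAX(7, 0) = 7
  B3 = 0 * 7 = 0
  E6 = MIN(7, 0) = 0
  C10 = ABS(0) = 0
  B11 = MAX(0, 0) = 0

Second demand — change propagation:
  G9: re-runs because E3 7->0; new result -7.
  G5: re-runs because G9 0->-7; new result -2.
  D7: re-runs because E3 7->0; G5 0->-2; new result 0.
  B3: re-runs because D7 7->0; new result 0 (unchanged).
  E6: re-runs because D7 7->0; new result 0 (unchanged).
  C10: re-examined; everything it read last time is the same (E6 unchanged) — cache 0 kept, no run.
  B11: re-examined; everything it read last time is the same (E6 unchanged, C10 unchanged) — cache 0 kept, no run.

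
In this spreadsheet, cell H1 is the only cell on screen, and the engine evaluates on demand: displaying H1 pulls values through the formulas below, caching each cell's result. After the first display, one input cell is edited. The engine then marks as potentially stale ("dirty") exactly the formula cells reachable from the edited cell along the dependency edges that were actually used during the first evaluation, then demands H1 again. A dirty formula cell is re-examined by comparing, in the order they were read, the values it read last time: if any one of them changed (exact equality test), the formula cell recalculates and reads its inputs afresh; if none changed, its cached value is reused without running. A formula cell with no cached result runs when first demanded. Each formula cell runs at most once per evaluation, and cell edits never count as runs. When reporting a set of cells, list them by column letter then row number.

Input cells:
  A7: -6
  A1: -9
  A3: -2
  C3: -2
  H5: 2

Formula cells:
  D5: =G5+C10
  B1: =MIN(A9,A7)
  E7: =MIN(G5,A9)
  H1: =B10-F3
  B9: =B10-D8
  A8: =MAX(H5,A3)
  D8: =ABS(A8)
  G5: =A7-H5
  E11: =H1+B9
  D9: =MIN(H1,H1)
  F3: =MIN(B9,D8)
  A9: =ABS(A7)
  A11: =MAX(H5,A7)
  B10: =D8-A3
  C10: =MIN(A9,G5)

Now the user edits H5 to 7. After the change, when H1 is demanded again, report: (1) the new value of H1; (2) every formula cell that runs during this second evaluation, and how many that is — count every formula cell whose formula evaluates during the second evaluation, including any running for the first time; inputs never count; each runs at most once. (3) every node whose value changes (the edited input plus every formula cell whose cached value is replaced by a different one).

H1 now evaluates to 7.
Run set: A8, B9, B10, D8, F3, H1 (6 run).
Changed values: A8, B10, D8, H1, H5.

Initial pass — values computed on the first demand:
  A8 = MAX(2, -2) = 2
  D8 = ABS(2) = 2
  B10 = 2 - -2 = 4
  B9 = 4 - 2 = 2
  F3 = MIN(2, 2) = 2
  H1 = 4 - 2 = 2

Second demand — change propagation:
  A8: re-runs because H5 2->7; new result 7.
  D8: re-runs because A8 2->7; new result 7.
  B10: re-runs because D8 2->7; new result 9.
  B9: re-runs because B10 4->9; D8 2->7; new result 2 (unchanged).
  F3: re-runs because D8 2->7; new result 2 (unchanged).
  H1: re-runs because B10 4->9; new result 7.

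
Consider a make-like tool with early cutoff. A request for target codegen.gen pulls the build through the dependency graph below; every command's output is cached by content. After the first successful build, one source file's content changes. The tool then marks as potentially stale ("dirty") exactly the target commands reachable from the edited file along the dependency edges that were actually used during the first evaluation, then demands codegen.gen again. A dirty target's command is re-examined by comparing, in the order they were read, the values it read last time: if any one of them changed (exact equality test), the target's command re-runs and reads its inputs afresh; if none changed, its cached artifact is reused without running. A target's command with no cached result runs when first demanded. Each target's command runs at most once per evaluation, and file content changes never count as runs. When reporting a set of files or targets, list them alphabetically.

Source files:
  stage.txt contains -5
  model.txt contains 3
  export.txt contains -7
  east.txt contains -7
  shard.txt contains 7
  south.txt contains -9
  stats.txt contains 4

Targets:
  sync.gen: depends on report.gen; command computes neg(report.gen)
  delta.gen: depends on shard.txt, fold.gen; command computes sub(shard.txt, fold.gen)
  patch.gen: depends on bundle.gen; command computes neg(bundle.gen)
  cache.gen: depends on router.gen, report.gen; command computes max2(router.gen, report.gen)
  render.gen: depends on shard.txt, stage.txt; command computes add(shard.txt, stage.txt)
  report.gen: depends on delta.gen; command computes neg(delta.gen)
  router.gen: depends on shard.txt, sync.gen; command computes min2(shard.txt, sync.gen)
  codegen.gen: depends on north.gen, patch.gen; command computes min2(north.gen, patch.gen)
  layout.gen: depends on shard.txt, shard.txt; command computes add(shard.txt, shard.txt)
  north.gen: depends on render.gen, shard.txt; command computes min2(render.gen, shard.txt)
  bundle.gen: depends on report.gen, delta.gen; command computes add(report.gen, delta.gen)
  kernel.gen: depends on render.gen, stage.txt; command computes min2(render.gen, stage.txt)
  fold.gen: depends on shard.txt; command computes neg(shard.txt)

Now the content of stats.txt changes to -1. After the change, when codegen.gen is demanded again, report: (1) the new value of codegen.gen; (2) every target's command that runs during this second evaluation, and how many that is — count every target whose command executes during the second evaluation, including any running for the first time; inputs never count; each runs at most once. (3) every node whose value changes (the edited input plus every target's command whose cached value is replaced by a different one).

Demanding codegen.gen again yields 0.
0 target commands run: none.
The nodes whose values change: stats.txt.
Note the shortcut — nothing in the graph depends on stats.txt at all, so no recomputation happens.

First demand of the output computes:
  fold.gen = neg(7) = -7
  delta.gen = sub(7, -7) = 14
  render.gen = add(7, -5) = 2
  north.gen = min2(2, 7) = 2
  report.gen = neg(14) = -14
  bundle.gen = add(-14, 14) = 0
  patch.gen = neg(0) = 0
  codegen.gen = min2(2, 0) = 0

After the edit, cleaning proceeds:
  no node depends on stats.txt at all; the second demand re-runs nothing.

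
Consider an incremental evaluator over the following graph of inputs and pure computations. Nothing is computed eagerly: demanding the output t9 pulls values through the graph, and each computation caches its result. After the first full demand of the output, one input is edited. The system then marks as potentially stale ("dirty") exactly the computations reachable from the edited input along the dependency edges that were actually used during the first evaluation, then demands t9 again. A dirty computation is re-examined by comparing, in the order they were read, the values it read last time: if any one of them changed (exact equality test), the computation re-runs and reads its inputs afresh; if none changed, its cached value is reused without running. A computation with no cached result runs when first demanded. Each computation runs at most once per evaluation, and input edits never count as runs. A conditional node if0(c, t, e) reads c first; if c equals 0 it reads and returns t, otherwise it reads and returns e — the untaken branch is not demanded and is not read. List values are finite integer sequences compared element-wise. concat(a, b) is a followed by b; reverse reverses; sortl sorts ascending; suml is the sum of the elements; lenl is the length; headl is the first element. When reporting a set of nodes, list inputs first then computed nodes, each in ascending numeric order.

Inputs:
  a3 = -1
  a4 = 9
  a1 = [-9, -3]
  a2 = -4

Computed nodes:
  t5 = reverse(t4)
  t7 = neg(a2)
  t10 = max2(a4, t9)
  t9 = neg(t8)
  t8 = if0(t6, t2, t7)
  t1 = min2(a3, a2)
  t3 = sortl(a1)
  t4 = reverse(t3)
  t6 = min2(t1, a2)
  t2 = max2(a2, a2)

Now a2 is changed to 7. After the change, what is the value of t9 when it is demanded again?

t9 now evaluates to 7.

Initial pass — values computed on the first demand:
  t1 = min2(-1, -4) = -4
  t6 = min2(-4, -4) = -4
  t7 = neg(-4) = 4
  t8 = if0(t6=-4 -> else branch t7) = 4
  t9 = neg(4) = -4

Second demand — change propagation:
  t1: re-runs because a2 -4->7; new result -1.
  t6: re-runs because t1 -4->-1; a2 -4->7; new result -1.
  t7: re-runs because a2 -4->7; new result -7.
  t8: re-runs because t6 -4->-1; t7 4->-7; new result -7.
  t9: re-runs because t8 4->-7; new result 7.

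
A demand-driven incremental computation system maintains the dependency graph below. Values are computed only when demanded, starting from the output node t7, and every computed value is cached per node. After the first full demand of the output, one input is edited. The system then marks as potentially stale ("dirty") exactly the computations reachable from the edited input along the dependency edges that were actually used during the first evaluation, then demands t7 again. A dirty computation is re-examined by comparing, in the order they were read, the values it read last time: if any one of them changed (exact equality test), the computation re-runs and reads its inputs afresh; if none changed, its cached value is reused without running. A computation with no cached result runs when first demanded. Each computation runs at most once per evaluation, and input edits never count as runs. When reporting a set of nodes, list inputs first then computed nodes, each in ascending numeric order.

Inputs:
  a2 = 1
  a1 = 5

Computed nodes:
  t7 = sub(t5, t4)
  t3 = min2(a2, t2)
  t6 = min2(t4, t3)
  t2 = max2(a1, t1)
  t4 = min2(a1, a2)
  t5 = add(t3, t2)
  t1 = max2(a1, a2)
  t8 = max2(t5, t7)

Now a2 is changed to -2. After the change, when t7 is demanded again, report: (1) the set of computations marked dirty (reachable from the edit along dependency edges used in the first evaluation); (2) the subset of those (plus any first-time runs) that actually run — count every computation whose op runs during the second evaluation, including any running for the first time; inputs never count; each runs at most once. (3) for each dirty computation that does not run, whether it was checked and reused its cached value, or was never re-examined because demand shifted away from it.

First evaluation (everything demanded from the output):
  t1 = max2(5, 1) = 5
  t2 = max2(5, 5) = 5
  t3 = min2(1, 5) = 1
  t4 = min2(5, 1) = 1
  t5 = add(1, 5) = 6
  t7 = sub(6, 1) = 5

Propagation after the edit:
  t1: runs — a2 1->-2; result 5 (same value as before).
  t2: checked — values it read are unchanged (a1 unchanged, t1 unchanged); reused cached 5 without running.
  t3: runs — a2 1->-2; result -2.
  t4: runs — a2 1->-2; result -2.
  t5: runs — t3 1->-2; result 3.
  t7: runs — t5 6->3; t4 1->-2; result 5 (same value as before).

Key observation: the cutoff stops propagation at t2 — its inputs' values are unchanged, so it reuses its cache.

Marked dirty: t1, t2, t3, t4, t5, t7.
Computations that run: t1, t3, t4, t5, t7 — 5 in total.
Checked but reused from cache: t2.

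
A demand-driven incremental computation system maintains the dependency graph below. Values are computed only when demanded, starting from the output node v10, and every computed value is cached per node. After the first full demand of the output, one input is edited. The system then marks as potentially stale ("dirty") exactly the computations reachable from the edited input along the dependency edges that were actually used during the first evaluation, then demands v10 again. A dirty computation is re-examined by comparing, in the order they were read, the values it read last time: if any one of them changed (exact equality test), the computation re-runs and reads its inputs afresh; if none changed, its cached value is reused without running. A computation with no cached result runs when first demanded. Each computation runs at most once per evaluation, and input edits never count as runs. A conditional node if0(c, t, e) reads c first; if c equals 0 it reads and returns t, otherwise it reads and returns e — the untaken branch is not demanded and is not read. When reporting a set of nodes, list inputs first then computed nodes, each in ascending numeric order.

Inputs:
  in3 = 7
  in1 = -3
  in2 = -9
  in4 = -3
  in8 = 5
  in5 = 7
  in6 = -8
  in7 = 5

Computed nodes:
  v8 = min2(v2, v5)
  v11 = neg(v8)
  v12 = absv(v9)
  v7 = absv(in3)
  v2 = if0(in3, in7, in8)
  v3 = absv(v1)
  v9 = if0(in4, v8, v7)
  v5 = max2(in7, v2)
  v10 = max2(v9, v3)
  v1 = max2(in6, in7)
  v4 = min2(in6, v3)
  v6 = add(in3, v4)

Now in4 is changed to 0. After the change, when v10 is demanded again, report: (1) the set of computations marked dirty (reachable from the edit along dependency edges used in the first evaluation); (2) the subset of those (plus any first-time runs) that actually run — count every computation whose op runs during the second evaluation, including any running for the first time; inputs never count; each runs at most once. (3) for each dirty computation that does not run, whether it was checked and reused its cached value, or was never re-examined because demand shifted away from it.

Marked dirty: v9, v10.
Computations that run: v2, v5, v8, v9, v10 — 5 in total.
Every dirty computation ran.
Key observation: a condition flipped, so demand reaches new nodes — v2, v5, v8 run for the first time.

First evaluation (everything demanded from the output):
  v1 = max2(-8, 5) = 5
  v3 = absv(5) = 5
  v7 = absv(7) = 7
  v9 = if0(in4=-3 -> else branch v7) = 7
  v10 = max2(7, 5) = 7

Propagation after the edit:
  v2: demanded for the first time — runs, produces 5.
  v5: demanded for the first time — runs, produces 5.
  v8: demanded for the first time — runs, produces 5.
  v9: runs — in4 -3->0; result 5.
  v10: runs — v9 7->5; result 5.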